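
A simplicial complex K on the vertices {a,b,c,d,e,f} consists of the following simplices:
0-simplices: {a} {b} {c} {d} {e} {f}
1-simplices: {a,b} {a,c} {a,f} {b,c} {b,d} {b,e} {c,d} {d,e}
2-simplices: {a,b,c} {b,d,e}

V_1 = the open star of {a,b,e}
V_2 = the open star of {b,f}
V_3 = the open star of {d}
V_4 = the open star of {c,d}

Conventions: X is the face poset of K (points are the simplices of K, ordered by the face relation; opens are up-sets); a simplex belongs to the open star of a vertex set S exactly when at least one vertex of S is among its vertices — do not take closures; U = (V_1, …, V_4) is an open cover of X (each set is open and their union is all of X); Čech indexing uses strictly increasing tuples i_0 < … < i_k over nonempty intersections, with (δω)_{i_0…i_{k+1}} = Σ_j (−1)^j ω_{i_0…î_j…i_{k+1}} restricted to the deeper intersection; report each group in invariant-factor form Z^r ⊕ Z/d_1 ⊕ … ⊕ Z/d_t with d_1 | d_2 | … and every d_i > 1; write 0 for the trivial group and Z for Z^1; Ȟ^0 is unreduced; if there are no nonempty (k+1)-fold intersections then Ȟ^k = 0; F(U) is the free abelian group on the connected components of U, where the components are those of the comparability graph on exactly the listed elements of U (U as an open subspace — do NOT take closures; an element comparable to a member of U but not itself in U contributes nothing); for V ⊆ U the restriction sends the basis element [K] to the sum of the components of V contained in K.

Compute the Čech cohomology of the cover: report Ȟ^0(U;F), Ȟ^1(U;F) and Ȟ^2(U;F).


Ȟ^0(U;F) ≅ Z, Ȟ^1(U;F) ≅ Z and Ȟ^2(U;F) ≅ 0

cover nerve:
  V1={{a},{b},{e},{a,b},{a,c},{a,f},{b,c},{b,d},{b,e},{d,e},{a,b,c},{b,d,e}} V2={{b},{f},{a,b},{a,f},{b,c},{b,d},{b,e},{a,b,c},{b,d,e}} V3={{d},{b,d},{c,d},{d,e},{b,d,e}} V4={{c},{d},{a,c},{b,c},{b,d},{c,d},{d,e},{a,b,c},{b,d,e}}
  V12={{b},{a,b},{a,f},{b,c},{b,d},{b,e},{a,b,c},{b,d,e}} V13={{b,d},{d,e},{b,d,e}} V14={{a,c},{b,c},{b,d},{d,e},{a,b,c},{b,d,e}} V23={{b,d},{b,d,e}} V24={{b,c},{b,d},{a,b,c},{b,d,e}} V34={{d},{b,d},{c,d},{d,e},{b,d,e}}
  V123={{b,d},{b,d,e}} V124={{b,c},{b,d},{a,b,c},{b,d,e}} V134={{b,d},{d,e},{b,d,e}} V234={{b,d},{b,d,e}}
  V1234={{b,d},{b,d,e}}
components per intersection:
  V1: {{a},{b},{e},{a,b},{a,c},{a,f},{b,c},{b,d},{b,e},{d,e},{a,b,c},{b,d,e}}
  V2: {{b},{a,b},{b,c},{b,d},{b,e},{a,b,c},{b,d,e}} {{f},{a,f}}
  V3: {{d},{b,d},{c,d},{d,e},{b,d,e}}
  V4: {{c},{d},{a,c},{b,c},{b,d},{c,d},{d,e},{a,b,c},{b,d,e}}
  V12: {{b},{a,b},{b,c},{b,d},{b,e},{a,b,c},{b,d,e}} {{a,f}}
  V13: {{b,d},{d,e},{b,d,e}}
  V14: {{a,c},{b,c},{a,b,c}} {{b,d},{d,e},{b,d,e}}
  V23: {{b,d},{b,d,e}}
  V24: {{b,c},{a,b,c}} {{b,d},{b,d,e}}
  V34: {{d},{b,d},{c,d},{d,e},{b,d,e}}
  V123: {{b,d},{b,d,e}}
  V124: {{b,c},{a,b,c}} {{b,d},{b,d,e}}
  V134: {{b,d},{d,e},{b,d,e}}
  V234: {{b,d},{b,d,e}}
  V1234: {{b,d},{b,d,e}}
C dims 5,9,5,1; δ0: rk 4, SNF 1^4; δ1: rk 4, SNF 1^4; δ2: rk 1, SNF 1^1
Ȟ^0: (5−4)−0=1 ⇒ Z
Ȟ^1: (9−4)−4=1 ⇒ Z
Ȟ^2: (5−1)−4=0 ⇒ 0


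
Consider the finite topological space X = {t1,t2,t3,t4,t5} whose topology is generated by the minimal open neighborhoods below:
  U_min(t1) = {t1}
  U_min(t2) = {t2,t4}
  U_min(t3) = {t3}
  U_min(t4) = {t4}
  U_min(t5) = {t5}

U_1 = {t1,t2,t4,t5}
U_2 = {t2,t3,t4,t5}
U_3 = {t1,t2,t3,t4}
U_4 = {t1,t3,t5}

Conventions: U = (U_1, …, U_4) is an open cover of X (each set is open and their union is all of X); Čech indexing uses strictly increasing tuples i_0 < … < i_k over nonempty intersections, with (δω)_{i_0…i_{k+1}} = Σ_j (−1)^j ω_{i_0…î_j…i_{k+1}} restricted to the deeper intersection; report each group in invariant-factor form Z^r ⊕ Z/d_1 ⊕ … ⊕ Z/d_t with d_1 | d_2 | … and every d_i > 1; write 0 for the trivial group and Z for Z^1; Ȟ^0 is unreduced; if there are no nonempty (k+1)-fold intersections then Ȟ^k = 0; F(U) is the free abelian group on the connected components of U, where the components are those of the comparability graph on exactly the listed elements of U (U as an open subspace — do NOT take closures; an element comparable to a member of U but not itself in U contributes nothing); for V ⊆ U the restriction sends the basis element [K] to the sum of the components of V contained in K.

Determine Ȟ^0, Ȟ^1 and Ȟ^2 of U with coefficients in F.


nerve simplices:
  U12={t2,t4,t5} U13={t1,t2,t4} U14={t1,t5} U23={t2,t3,t4} U24={t3,t5} U34={t1,t3}
  U123={t2,t4} U124={t5} U134={t1} U234={t3}
components per intersection:
  U1: {t1} {t2,t4} {t5}
  U2: {t2,t4} {t3} {t5}
  U3: {t1} {t2,t4} {t3}
  U4: {t1} {t3} {t5}
  U12: {t2,t4} {t5}
  U13: {t1} {t2,t4}
  U14: {t1} {t5}
  U23: {t2,t4} {t3}
  U24: {t3} {t5}
  U34: {t1} {t3}
  U123: {t2,t4}
  U124: {t5}
  U134: {t1}
  U234: {t3}
C dims 12,12,4; δ0: rk 8, SNF 1^8; δ1: rk 4, SNF 1^4
degree 0: 12−8−0 = 4 → Ȟ^0 ≅ Z^4
degree 1: 12−4−8 = 0 → Ȟ^1 ≅ 0
degree 2: 4−0−4 = 0 → Ȟ^2 ≅ 0

Ȟ^0(U;F) ≅ Z^4,  Ȟ^1(U;F) ≅ 0,  Ȟ^2(U;F) ≅ 0


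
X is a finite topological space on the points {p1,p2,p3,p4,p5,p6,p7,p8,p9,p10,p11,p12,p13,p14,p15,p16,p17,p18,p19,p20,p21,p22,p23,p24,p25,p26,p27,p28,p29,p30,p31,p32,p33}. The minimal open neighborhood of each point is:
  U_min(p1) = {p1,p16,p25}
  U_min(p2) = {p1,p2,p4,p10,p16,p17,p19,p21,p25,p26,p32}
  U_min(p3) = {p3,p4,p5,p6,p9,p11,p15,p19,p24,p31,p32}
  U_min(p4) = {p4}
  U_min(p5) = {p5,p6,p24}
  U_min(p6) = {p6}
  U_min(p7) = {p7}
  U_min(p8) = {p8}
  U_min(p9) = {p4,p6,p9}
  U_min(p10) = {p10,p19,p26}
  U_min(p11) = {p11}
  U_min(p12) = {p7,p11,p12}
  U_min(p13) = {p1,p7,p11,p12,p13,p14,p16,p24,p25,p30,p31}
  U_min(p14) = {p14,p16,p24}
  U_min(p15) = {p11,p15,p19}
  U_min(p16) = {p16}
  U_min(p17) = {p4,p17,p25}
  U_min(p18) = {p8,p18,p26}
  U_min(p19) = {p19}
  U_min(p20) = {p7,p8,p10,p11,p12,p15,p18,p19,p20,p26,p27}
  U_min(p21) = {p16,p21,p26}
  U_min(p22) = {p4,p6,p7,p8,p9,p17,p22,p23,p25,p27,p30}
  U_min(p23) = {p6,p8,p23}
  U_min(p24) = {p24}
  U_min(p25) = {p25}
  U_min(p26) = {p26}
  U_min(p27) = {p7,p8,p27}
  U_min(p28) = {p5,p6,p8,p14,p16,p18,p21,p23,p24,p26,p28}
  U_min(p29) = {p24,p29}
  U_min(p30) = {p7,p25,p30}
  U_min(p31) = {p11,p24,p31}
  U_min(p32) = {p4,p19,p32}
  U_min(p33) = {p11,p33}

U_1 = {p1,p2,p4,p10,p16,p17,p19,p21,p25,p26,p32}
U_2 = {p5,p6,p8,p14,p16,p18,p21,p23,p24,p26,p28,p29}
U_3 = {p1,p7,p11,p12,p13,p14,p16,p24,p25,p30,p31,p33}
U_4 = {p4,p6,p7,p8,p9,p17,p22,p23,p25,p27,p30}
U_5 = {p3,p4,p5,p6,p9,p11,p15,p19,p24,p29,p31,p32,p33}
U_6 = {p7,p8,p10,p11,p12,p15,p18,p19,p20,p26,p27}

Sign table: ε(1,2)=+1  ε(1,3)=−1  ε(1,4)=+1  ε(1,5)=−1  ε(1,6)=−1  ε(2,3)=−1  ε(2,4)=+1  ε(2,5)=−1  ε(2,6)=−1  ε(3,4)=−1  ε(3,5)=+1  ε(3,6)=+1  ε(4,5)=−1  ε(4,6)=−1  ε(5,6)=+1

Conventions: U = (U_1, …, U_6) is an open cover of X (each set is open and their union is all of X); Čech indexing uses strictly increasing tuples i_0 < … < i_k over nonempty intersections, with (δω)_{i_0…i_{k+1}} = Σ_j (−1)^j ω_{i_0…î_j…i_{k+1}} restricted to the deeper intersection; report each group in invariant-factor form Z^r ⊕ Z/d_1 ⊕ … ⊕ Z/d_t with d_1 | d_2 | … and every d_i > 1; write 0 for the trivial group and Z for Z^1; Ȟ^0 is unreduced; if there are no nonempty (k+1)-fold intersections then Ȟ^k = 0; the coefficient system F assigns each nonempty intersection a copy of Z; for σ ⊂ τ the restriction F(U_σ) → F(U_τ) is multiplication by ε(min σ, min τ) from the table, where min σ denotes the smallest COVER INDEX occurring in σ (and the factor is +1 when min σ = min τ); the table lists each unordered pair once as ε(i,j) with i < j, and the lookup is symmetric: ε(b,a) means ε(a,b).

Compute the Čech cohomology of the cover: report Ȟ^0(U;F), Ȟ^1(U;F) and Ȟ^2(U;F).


Ȟ^0 ≅ Z; Ȟ^1 ≅ 0; Ȟ^2 ≅ Z/2

nerve simplices:
  U12={p16,p21,p26} U13={p1,p16,p25} U14={p4,p17,p25} U15={p4,p19,p32} U16={p10,p19,p26} U23={p14,p16,p24} U24={p6,p8,p23} U25={p5,p6,p24,p29} U26={p8,p18,p26} U34={p7,p25,p30} U35={p11,p24,p31,p33} U36={p7,p11,p12} U45={p4,p6,p9} U46={p7,p8,p27} U56={p11,p15,p19}
  U123={p16} U126={p26} U134={p25} U145={p4} U156={p19} U235={p24} U245={p6} U246={p8} U346={p7} U356={p11}
C dims 6,15,10; δ0: rk 5, SNF 1^5; δ1: rk 10, SNF 1^9·2
degree 0: 6−5−0 = 1 → Ȟ^0 ≅ Z
degree 1: 15−10−5 = 0 → Ȟ^1 ≅ 0
degree 2: 10−0−10 = 0 plus torsion [2] → Ȟ^2 ≅ Z/2


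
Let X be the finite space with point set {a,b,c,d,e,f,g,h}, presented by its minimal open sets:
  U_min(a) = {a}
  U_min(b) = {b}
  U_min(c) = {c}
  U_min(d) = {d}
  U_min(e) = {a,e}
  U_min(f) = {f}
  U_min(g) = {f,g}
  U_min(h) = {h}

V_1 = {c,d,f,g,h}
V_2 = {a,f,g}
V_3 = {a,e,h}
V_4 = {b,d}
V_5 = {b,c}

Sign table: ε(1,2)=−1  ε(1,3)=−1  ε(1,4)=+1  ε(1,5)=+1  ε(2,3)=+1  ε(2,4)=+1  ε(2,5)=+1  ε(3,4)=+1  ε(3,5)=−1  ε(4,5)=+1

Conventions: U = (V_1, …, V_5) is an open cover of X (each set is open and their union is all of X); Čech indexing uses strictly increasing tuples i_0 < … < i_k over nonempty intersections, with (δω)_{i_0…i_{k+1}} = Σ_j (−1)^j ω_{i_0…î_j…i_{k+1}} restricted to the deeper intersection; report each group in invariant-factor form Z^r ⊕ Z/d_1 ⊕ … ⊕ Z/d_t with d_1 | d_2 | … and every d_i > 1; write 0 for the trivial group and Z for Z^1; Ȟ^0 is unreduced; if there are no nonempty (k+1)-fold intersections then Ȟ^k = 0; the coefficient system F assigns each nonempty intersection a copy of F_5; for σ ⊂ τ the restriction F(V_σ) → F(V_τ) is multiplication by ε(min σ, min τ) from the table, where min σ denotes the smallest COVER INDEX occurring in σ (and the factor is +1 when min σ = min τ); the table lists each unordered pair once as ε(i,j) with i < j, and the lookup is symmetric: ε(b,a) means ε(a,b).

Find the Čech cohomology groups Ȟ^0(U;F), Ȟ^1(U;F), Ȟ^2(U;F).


intersection data:
  V12={f,g} V13={h} V14={d} V15={c} V23={a} V45={b}
C dims 5,6; δ0: rk_F5 4
Ȟ^0 = (5 − 4) − 0 = 1, so Ȟ^0 ≅ Z/5
Ȟ^1 = (6 − 0) − 4 = 2, so Ȟ^1 ≅ Z/5 ⊕ Z/5
Ȟ^2 = (0 − 0) − 0 = 0, so Ȟ^2 ≅ 0

Ȟ^0(U;F) ≅ Z/5; Ȟ^1(U;F) ≅ Z/5 ⊕ Z/5; Ȟ^2(U;F) ≅ 0


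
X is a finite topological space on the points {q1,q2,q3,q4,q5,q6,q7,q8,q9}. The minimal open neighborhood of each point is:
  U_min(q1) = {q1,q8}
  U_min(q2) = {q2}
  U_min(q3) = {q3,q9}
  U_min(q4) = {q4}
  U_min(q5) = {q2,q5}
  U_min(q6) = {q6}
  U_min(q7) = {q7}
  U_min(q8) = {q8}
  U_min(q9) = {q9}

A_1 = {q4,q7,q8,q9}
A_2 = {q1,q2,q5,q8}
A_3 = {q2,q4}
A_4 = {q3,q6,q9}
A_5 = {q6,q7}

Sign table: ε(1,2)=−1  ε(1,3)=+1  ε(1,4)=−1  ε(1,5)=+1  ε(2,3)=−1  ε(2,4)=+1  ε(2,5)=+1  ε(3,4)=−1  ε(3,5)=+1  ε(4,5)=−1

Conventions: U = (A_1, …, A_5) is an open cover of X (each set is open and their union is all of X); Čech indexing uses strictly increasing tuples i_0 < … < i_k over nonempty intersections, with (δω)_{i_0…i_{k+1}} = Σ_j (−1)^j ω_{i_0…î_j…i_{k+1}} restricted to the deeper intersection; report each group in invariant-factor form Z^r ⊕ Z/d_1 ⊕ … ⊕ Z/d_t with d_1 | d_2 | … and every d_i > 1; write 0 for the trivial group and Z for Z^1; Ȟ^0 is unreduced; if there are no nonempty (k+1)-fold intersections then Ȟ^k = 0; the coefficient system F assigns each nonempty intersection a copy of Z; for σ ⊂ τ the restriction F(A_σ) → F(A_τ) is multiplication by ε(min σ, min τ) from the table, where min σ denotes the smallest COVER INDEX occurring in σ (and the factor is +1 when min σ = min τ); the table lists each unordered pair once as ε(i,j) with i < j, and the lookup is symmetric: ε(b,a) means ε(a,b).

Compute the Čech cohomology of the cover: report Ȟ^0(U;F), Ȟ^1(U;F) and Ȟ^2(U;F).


nonempty overlaps:
  A12={q8} A13={q4} A14={q9} A15={q7} A23={q2} A45={q6}
C dims 5,6; δ0: rk 4, SNF 1^4
degree 0: 5−4−0 = 1 → Ȟ^0 ≅ Z
degree 1: 6−0−4 = 2 → Ȟ^1 ≅ Z^2
degree 2: 0−0−0 = 0 → Ȟ^2 ≅ 0

Ȟ^0(U;F) ≅ Z, Ȟ^1(U;F) ≅ Z^2 and Ȟ^2(U;F) ≅ 0


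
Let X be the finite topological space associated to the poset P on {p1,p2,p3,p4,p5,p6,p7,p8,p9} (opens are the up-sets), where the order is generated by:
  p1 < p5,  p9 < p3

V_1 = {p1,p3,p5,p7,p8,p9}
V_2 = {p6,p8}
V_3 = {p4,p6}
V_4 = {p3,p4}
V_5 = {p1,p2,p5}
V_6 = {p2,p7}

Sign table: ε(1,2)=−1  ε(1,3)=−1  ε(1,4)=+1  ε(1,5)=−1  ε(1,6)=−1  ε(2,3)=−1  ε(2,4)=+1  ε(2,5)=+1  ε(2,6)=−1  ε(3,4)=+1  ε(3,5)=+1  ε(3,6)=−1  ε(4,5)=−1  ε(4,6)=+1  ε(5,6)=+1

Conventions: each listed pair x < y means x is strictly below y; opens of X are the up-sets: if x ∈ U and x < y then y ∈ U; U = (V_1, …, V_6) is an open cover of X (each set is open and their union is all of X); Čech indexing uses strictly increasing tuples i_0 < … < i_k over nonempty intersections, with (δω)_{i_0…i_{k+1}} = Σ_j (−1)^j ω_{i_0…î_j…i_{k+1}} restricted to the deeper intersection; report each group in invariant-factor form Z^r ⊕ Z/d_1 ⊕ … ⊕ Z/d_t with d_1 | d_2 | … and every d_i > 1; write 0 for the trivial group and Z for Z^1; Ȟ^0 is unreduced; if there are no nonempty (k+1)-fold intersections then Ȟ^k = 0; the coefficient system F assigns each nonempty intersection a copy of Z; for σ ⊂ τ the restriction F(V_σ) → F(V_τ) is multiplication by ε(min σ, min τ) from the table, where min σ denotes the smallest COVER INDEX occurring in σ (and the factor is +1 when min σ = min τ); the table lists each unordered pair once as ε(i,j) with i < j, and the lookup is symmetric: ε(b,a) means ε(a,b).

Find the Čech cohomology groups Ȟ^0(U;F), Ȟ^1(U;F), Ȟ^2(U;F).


intersection data:
  V12={p8} V14={p3} V15={p1,p5} V16={p7} V23={p6} V34={p4} V56={p2}
C dims 6,7; δ0: rk 5, SNF 1^5
Ȟ^0 = (6 − 5) − 0 = 1, so Ȟ^0 ≅ Z
Ȟ^1 = (7 − 0) − 5 = 2, so Ȟ^1 ≅ Z^2
Ȟ^2 = (0 − 0) − 0 = 0, so Ȟ^2 ≅ 0

Ȟ^0 = Z, Ȟ^1 = Z^2 and Ȟ^2 = 0


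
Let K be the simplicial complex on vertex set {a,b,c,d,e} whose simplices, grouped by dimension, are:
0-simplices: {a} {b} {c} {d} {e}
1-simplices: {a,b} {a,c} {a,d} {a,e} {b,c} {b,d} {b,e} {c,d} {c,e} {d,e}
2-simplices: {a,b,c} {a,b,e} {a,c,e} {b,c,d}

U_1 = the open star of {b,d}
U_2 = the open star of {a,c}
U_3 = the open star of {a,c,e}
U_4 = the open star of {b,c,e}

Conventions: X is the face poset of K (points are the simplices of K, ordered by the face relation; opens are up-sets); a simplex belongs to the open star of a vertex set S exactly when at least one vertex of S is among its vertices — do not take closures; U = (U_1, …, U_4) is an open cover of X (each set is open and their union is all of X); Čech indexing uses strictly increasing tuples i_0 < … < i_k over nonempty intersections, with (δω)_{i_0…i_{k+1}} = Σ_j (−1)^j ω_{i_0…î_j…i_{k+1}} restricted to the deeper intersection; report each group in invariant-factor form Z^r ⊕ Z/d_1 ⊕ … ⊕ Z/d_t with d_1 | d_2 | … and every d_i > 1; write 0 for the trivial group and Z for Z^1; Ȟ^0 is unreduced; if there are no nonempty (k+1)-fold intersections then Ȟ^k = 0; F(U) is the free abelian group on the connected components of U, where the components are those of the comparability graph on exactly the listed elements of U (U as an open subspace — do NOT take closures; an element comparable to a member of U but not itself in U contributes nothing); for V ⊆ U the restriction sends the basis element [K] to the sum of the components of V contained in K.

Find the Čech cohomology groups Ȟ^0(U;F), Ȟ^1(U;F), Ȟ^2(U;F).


cover nerve:
  U1={{b},{d},{a,b},{a,d},{b,c},{b,d},{b,e},{c,d},{d,e},{a,b,c},{a,b,e},{b,c,d}} U2={{a},{c},{a,b},{a,c},{a,d},{a,e},{b,c},{c,d},{c,e},{a,b,c},{a,b,e},{a,c,e},{b,c,d}} U3={{a},{c},{e},{a,b},{a,c},{a,d},{a,e},{b,c},{b,e},{c,d},{c,e},{d,e},{a,b,c},{a,b,e},{a,c,e},{b,c,d}} U4={{b},{c},{e},{a,b},{a,c},{a,e},{b,c},{b,d},{b,e},{c,d},{c,e},{d,e},{a,b,c},{a,b,e},{a,c,e},{b,c,d}}
  U12={{a,b},{a,d},{b,c},{c,d},{a,b,c},{a,b,e},{b,c,d}} U13={{a,b},{a,d},{b,c},{b,e},{c,d},{d,e},{a,b,c},{a,b,e},{b,c,d}} U14={{b},{a,b},{b,c},{b,d},{b,e},{c,d},{d,e},{a,b,c},{a,b,e},{b,c,d}} U23={{a},{c},{a,b},{a,c},{a,d},{a,e},{b,c},{c,d},{c,e},{a,b,c},{a,b,e},{a,c,e},{b,c,d}} U24={{c},{a,b},{a,c},{a,e},{b,c},{c,d},{c,e},{a,b,c},{a,b,e},{a,c,e},{b,c,d}} U34={{c},{e},{a,b},{a,c},{a,e},{b,c},{b,e},{c,d},{c,e},{d,e},{a,b,c},{a,b,e},{a,c,e},{b,c,d}}
  U123={{a,b},{a,d},{b,c},{c,d},{a,b,c},{a,b,e},{b,c,d}} U124={{a,b},{b,c},{c,d},{a,b,c},{a,b,e},{b,c,d}} U134={{a,b},{b,c},{b,e},{c,d},{d,e},{a,b,c},{a,b,e},{b,c,d}} U234={{c},{a,b},{a,c},{a,e},{b,c},{c,d},{c,e},{a,b,c},{a,b,e},{a,c,e},{b,c,d}}
  U1234={{a,b},{b,c},{c,d},{a,b,c},{a,b,e},{b,c,d}}
components per intersection:
  U1: {{b},{d},{a,b},{a,d},{b,c},{b,d},{b,e},{c,d},{d,e},{a,b,c},{a,b,e},{b,c,d}}
  U2: {{a},{c},{a,b},{a,c},{a,d},{a,e},{b,c},{c,d},{c,e},{a,b,c},{a,b,e},{a,c,e},{b,c,d}}
  U3: {{a},{c},{e},{a,b},{a,c},{a,d},{a,e},{b,c},{b,e},{c,d},{c,e},{d,e},{a,b,c},{a,b,e},{a,c,e},{b,c,d}}
  U4: {{b},{c},{e},{a,b},{a,c},{a,e},{b,c},{b,d},{b,e},{c,d},{c,e},{d,e},{a,b,c},{a,b,e},{a,c,e},{b,c,d}}
  U12: {{a,b},{b,c},{c,d},{a,b,c},{a,b,e},{b,c,d}} {{a,d}}
  U13: {{a,b},{b,c},{b,e},{c,d},{a,b,c},{a,b,e},{b,c,d}} {{a,d}} {{d,e}}
  U14: {{b},{a,b},{b,c},{b,d},{b,e},{c,d},{a,b,c},{a,b,e},{b,c,d}} {{d,e}}
  U23: {{a},{c},{a,b},{a,c},{a,d},{a,e},{b,c},{c,d},{c,e},{a,b,c},{a,b,e},{a,c,e},{b,c,d}}
  U24: {{c},{a,b},{a,c},{a,e},{b,c},{c,d},{c,e},{a,b,c},{a,b,e},{a,c,e},{b,c,d}}
  U34: {{c},{e},{a,b},{a,c},{a,e},{b,c},{b,e},{c,d},{c,e},{d,e},{a,b,c},{a,b,e},{a,c,e},{b,c,d}}
  U123: {{a,b},{b,c},{c,d},{a,b,c},{a,b,e},{b,c,d}} {{a,d}}
  U124: {{a,b},{b,c},{c,d},{a,b,c},{a,b,e},{b,c,d}}
  U134: {{a,b},{b,c},{b,e},{c,d},{a,b,c},{a,b,e},{b,c,d}} {{d,e}}
  U234: {{c},{a,b},{a,c},{a,e},{b,c},{c,d},{c,e},{a,b,c},{a,b,e},{a,c,e},{b,c,d}}
  U1234: {{a,b},{b,c},{c,d},{a,b,c},{a,b,e},{b,c,d}}
C dims 4,10,6,1; δ0: rk 3, SNF 1^3; δ1: rk 5, SNF 1^5; δ2: rk 1, SNF 1^1
Ȟ^0: (4−3)−0=1 ⇒ Z
Ȟ^1: (10−5)−3=2 ⇒ Z^2
Ȟ^2: (6−1)−5=0 ⇒ 0

Ȟ^0 = Z,  Ȟ^1 = Z^2,  Ȟ^2 = 0


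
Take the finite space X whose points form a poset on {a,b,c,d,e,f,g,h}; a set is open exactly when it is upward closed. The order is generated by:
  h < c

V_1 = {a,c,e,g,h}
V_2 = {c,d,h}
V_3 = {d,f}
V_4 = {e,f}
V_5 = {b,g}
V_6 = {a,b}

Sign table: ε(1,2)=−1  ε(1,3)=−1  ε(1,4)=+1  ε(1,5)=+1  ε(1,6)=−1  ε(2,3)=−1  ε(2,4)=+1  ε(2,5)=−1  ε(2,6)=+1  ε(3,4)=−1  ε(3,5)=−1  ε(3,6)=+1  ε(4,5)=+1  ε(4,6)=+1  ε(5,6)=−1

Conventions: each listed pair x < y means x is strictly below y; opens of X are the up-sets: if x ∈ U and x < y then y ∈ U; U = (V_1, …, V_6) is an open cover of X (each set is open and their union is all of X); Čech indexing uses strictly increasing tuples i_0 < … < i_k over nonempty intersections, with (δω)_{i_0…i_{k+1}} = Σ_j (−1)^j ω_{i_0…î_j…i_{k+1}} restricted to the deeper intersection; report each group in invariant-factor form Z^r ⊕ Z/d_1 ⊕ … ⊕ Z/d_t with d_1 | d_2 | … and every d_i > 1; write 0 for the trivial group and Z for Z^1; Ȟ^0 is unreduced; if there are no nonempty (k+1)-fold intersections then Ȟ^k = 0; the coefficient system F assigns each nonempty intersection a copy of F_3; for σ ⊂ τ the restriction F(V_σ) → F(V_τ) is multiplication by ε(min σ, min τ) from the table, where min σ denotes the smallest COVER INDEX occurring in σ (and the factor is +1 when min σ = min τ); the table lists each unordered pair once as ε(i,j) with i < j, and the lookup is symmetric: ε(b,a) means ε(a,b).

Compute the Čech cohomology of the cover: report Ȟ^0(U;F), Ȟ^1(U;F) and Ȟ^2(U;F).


Ȟ^0 = 0, Ȟ^1 = Z/3, Ȟ^2 = 0

intersection data:
  V12={c,h} V14={e} V15={g} V16={a} V23={d} V34={f} V56={b}
C dims 6,7; δ0: rk_F3 6
Ȟ^0 = (6 − 6) − 0 = 0, so Ȟ^0 ≅ 0
Ȟ^1 = (7 − 0) − 6 = 1, so Ȟ^1 ≅ Z/3
Ȟ^2 = (0 − 0) − 0 = 0, so Ȟ^2 ≅ 0


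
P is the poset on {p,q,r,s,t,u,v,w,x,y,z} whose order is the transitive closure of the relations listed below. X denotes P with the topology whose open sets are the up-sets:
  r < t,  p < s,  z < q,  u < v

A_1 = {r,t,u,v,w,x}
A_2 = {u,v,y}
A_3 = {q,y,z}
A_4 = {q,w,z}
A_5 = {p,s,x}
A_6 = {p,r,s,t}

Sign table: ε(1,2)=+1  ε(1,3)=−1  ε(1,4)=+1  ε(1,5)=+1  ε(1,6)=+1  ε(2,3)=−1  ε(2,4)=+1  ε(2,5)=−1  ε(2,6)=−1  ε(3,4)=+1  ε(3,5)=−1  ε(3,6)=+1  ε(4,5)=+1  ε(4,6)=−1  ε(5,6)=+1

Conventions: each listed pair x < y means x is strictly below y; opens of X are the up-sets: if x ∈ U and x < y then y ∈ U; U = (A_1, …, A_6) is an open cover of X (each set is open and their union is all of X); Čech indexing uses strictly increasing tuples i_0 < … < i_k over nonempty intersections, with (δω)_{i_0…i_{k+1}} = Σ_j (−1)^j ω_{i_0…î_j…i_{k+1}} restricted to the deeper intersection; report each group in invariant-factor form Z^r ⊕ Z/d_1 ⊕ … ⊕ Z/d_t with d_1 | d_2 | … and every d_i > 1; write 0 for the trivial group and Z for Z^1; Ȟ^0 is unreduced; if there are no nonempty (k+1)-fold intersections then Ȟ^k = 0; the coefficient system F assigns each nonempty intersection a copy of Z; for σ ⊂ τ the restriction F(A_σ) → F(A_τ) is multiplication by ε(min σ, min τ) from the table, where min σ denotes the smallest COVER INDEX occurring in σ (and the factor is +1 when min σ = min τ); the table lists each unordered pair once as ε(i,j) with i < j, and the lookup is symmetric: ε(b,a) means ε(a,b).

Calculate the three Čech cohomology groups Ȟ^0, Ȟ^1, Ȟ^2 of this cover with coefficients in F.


Ȟ^0(U;F) ≅ 0, Ȟ^1(U;F) ≅ Z ⊕ Z/2, Ȟ^2(U;F) ≅ 0

nonempty intersections:
  A12={u,v} A14={w} A15={x} A16={r,t} A23={y} A34={q,z} A56={p,s}
C dims 6,7; δ0: rk 6, SNF 1^5·2
Ȟ^0: (6−6)−0=0 ⇒ 0
Ȟ^1: (7−0)−6=1 plus torsion [2] ⇒ Z ⊕ Z/2
Ȟ^2: (0−0)−0=0 ⇒ 0


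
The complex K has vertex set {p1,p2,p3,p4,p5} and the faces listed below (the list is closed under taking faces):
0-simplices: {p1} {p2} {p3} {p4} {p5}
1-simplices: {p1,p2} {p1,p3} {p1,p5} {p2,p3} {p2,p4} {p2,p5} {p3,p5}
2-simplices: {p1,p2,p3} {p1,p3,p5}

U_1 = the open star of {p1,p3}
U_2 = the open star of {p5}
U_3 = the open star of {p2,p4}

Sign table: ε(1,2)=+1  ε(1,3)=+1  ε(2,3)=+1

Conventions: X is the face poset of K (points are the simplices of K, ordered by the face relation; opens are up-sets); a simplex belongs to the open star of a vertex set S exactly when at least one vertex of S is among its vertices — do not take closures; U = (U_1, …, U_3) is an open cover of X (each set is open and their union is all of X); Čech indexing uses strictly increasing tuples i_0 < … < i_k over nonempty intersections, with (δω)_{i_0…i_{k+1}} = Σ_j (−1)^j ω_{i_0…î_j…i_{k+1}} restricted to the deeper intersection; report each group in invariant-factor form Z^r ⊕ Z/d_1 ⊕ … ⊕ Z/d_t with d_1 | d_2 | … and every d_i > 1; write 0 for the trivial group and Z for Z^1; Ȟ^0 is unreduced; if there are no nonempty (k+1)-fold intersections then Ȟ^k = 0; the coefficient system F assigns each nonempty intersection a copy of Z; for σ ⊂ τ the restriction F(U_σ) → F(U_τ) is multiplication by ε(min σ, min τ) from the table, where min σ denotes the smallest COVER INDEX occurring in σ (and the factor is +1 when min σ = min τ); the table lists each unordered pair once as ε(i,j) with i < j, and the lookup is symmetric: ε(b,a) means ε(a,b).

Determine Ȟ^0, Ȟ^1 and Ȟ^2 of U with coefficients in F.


Ȟ^0 = Z, Ȟ^1 = Z and Ȟ^2 = 0

nerve simplices:
  U1={{p1},{p3},{p1,p2},{p1,p3},{p1,p5},{p2,p3},{p3,p5},{p1,p2,p3},{p1,p3,p5}} U2={{p5},{p1,p5},{p2,p5},{p3,p5},{p1,p3,p5}} U3={{p2},{p4},{p1,p2},{p2,p3},{p2,p4},{p2,p5},{p1,p2,p3}}
  U12={{p1,p5},{p3,p5},{p1,p3,p5}} U13={{p1,p2},{p2,p3},{p1,p2,p3}} U23={{p2,p5}}
C dims 3,3; δ0: rk 2, SNF 1^2
degree 0: 3−2−0 = 1 → Ȟ^0 ≅ Z
degree 1: 3−0−2 = 1 → Ȟ^1 ≅ Z
degree 2: 0−0−0 = 0 → Ȟ^2 ≅ 0


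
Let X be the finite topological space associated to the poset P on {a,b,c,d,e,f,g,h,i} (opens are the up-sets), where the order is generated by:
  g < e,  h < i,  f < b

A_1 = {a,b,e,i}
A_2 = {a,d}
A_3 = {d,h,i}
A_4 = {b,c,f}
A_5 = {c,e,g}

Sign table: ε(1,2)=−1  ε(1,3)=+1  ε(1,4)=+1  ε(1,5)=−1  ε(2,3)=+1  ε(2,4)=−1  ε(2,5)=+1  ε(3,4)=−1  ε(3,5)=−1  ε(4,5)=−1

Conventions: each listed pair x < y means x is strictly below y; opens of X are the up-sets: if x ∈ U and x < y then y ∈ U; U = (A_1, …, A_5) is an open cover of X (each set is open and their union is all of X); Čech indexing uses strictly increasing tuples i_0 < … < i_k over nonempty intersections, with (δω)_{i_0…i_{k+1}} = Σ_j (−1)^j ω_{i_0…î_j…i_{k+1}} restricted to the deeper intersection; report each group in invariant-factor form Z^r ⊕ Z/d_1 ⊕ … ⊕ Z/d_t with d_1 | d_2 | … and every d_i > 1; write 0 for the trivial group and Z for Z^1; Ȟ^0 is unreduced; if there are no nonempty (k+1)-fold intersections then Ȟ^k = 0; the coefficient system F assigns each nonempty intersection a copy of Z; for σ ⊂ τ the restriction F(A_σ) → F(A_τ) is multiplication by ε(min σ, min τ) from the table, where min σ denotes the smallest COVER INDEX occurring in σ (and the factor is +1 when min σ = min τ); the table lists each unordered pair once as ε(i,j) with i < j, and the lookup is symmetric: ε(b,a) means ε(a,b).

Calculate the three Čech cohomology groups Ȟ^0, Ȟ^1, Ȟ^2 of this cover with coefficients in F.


nerve of the cover:
  A12={a} A13={i} A14={b} A15={e} A23={d} A45={c}
C dims 5,6; δ0: rk 5, SNF 1^4·2
Ȟ^0 = (5 − 5) − 0 = 0, so Ȟ^0 ≅ 0
Ȟ^1 = (6 − 0) − 5 = 1 plus torsion [2], so Ȟ^1 ≅ Z ⊕ Z/2
Ȟ^2 = (0 − 0) − 0 = 0, so Ȟ^2 ≅ 0

Ȟ^0(U;F) ≅ 0; Ȟ^1(U;F) ≅ Z ⊕ Z/2; Ȟ^2(U;F) ≅ 0


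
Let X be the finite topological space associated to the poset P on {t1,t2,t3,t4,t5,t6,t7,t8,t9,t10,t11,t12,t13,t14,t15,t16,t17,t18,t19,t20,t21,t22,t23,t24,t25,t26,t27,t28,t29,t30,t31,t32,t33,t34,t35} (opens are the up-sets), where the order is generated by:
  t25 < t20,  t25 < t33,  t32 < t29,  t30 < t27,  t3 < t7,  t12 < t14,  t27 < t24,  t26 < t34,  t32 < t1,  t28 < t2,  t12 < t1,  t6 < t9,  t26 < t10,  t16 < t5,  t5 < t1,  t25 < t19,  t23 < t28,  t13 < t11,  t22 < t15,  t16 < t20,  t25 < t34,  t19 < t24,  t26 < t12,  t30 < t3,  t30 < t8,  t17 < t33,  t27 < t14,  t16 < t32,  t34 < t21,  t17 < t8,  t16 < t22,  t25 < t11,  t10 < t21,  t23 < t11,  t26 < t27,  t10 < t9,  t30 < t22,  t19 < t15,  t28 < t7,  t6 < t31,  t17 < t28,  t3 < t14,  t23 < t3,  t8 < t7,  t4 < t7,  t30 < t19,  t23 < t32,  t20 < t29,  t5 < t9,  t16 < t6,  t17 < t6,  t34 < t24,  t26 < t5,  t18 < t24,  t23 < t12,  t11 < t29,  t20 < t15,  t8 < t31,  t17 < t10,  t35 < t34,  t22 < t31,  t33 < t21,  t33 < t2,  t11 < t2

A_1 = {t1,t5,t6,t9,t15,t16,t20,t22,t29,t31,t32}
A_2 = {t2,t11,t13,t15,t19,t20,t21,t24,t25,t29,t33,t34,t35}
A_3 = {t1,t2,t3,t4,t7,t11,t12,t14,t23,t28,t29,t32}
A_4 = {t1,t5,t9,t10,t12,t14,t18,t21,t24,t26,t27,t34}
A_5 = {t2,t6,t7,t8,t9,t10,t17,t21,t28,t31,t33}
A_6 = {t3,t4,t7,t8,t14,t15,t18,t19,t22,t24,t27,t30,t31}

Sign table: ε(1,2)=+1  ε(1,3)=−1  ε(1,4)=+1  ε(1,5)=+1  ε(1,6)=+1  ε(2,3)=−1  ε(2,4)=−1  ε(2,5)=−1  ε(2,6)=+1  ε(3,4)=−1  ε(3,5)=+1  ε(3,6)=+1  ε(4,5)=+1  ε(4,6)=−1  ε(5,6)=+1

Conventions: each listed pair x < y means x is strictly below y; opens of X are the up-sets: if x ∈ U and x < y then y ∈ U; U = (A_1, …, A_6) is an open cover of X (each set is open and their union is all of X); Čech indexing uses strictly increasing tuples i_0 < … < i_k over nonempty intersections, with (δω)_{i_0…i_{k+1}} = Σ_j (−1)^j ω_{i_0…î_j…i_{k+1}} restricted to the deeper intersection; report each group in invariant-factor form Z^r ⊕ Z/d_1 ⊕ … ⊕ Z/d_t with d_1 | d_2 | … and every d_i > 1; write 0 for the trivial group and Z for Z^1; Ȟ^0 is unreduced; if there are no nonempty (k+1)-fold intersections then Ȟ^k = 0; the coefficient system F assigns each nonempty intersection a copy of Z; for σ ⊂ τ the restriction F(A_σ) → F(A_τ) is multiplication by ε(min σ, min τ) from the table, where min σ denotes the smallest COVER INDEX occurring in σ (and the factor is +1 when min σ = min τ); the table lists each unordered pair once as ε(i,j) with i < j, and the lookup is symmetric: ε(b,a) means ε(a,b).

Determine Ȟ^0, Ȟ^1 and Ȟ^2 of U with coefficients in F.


nonempty intersections:
  A12={t15,t20,t29} A13={t1,t29,t32} A14={t1,t5,t9} A15={t6,t9,t31} A16={t15,t22,t31} A23={t2,t11,t29} A24={t21,t24,t34} A25={t2,t21,t33} A26={t15,t19,t24} A34={t1,t12,t14} A35={t2,t7,t28} A36={t3,t4,t7,t14} A45={t9,t10,t21} A46={t14,t18,t24,t27} A56={t7,t8,t31}
  A123={t29} A126={t15} A134={t1} A145={t9} A156={t31} A235={t2} A245={t21} A246={t24} A346={t14} A356={t7}
C dims 6,15,10; δ0: rk 6, SNF 1^5·2; δ1: rk 9, SNF 1^9
Ȟ^0: (6−6)−0=0 ⇒ 0
Ȟ^1: (15−9)−6=0 plus torsion [2] ⇒ Z/2
Ȟ^2: (10−0)−9=1 ⇒ Z

Ȟ^0 ≅ 0, Ȟ^1 ≅ Z/2 and Ȟ^2 ≅ Z


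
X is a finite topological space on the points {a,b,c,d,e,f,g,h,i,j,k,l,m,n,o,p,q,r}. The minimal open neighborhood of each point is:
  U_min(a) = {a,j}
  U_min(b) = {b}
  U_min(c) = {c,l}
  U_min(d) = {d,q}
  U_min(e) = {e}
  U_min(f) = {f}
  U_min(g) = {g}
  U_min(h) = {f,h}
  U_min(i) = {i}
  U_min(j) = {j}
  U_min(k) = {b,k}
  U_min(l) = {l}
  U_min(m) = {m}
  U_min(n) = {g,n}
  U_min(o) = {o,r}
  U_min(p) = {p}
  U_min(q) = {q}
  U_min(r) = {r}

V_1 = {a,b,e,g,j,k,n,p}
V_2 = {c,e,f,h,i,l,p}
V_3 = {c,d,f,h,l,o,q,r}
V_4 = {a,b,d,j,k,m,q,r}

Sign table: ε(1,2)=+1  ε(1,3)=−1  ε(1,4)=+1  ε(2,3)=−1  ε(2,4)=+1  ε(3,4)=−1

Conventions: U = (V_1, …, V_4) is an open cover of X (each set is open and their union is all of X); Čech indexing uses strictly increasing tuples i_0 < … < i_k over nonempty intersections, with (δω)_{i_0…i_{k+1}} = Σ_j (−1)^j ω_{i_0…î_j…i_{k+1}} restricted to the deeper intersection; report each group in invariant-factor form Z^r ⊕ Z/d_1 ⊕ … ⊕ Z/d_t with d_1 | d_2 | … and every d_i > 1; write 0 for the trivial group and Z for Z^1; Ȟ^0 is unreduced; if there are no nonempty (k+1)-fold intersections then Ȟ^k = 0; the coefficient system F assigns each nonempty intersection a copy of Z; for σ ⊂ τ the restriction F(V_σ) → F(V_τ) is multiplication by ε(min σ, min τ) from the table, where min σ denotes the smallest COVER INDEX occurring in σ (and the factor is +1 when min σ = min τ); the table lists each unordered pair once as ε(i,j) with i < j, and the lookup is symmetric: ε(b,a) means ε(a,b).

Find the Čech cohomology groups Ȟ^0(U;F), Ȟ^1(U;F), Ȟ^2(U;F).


intersection data:
  V12={e,p} V14={a,b,j,k} V23={c,f,h,l} V34={d,q,r}
C dims 4,4; δ0: rk 3, SNF 1^3
Ȟ^0 = (4 − 3) − 0 = 1, so Ȟ^0 ≅ Z
Ȟ^1 = (4 − 0) − 3 = 1, so Ȟ^1 ≅ Z
Ȟ^2 = (0 − 0) − 0 = 0, so Ȟ^2 ≅ 0

Ȟ^0(U;F) ≅ Z, Ȟ^1(U;F) ≅ Z, Ȟ^2(U;F) ≅ 0


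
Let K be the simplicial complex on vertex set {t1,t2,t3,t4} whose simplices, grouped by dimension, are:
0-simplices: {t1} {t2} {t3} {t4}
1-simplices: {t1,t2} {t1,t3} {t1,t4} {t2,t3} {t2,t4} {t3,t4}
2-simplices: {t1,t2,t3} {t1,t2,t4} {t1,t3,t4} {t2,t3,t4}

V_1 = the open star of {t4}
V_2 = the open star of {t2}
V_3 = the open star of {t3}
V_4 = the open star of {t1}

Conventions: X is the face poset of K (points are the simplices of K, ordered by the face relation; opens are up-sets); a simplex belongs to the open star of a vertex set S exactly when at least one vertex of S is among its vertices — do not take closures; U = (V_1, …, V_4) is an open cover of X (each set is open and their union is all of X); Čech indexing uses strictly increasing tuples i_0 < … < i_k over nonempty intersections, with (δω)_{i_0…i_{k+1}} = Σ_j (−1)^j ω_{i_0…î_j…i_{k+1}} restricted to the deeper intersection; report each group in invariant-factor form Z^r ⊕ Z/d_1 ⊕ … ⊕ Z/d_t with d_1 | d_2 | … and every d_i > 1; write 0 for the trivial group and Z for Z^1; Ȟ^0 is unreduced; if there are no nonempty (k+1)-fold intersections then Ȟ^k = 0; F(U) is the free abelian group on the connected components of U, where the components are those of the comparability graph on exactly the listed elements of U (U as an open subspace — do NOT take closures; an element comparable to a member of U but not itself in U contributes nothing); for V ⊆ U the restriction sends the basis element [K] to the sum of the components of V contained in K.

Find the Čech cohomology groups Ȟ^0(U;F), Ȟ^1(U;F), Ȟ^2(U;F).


nonempty intersections:
  V1={{t4},{t1,t4},{t2,t4},{t3,t4},{t1,t2,t4},{t1,t3,t4},{t2,t3,t4}} V2={{t2},{t1,t2},{t2,t3},{t2,t4},{t1,t2,t3},{t1,t2,t4},{t2,t3,t4}} V3={{t3},{t1,t3},{t2,t3},{t3,t4},{t1,t2,t3},{t1,t3,t4},{t2,t3,t4}} V4={{t1},{t1,t2},{t1,t3},{t1,t4},{t1,t2,t3},{t1,t2,t4},{t1,t3,t4}}
  V12={{t2,t4},{t1,t2,t4},{t2,t3,t4}} V13={{t3,t4},{t1,t3,t4},{t2,t3,t4}} V14={{t1,t4},{t1,t2,t4},{t1,t3,t4}} V23={{t2,t3},{t1,t2,t3},{t2,t3,t4}} V24={{t1,t2},{t1,t2,t3},{t1,t2,t4}} V34={{t1,t3},{t1,t2,t3},{t1,t3,t4}}
  V123={{t2,t3,t4}} V124={{t1,t2,t4}} V134={{t1,t3,t4}} V234={{t1,t2,t3}}
components per intersection:
  V1: {{t4},{t1,t4},{t2,t4},{t3,t4},{t1,t2,t4},{t1,t3,t4},{t2,t3,t4}}
  V2: {{t2},{t1,t2},{t2,t3},{t2,t4},{t1,t2,t3},{t1,t2,t4},{t2,t3,t4}}
  V3: {{t3},{t1,t3},{t2,t3},{t3,t4},{t1,t2,t3},{t1,t3,t4},{t2,t3,t4}}
  V4: {{t1},{t1,t2},{t1,t3},{t1,t4},{t1,t2,t3},{t1,t2,t4},{t1,t3,t4}}
  V12: {{t2,t4},{t1,t2,t4},{t2,t3,t4}}
  V13: {{t3,t4},{t1,t3,t4},{t2,t3,t4}}
  V14: {{t1,t4},{t1,t2,t4},{t1,t3,t4}}
  V23: {{t2,t3},{t1,t2,t3},{t2,t3,t4}}
  V24: {{t1,t2},{t1,t2,t3},{t1,t2,t4}}
  V34: {{t1,t3},{t1,t2,t3},{t1,t3,t4}}
  V123: {{t2,t3,t4}}
  V124: {{t1,t2,t4}}
  V134: {{t1,t3,t4}}
  V234: {{t1,t2,t3}}
C dims 4,6,4; δ0: rk 3, SNF 1^3; δ1: rk 3, SNF 1^3
Ȟ^0: (4−3)−0=1 ⇒ Z
Ȟ^1: (6−3)−3=0 ⇒ 0
Ȟ^2: (4−0)−3=1 ⇒ Z

Ȟ^0 = Z,  Ȟ^1 = 0,  Ȟ^2 = Z


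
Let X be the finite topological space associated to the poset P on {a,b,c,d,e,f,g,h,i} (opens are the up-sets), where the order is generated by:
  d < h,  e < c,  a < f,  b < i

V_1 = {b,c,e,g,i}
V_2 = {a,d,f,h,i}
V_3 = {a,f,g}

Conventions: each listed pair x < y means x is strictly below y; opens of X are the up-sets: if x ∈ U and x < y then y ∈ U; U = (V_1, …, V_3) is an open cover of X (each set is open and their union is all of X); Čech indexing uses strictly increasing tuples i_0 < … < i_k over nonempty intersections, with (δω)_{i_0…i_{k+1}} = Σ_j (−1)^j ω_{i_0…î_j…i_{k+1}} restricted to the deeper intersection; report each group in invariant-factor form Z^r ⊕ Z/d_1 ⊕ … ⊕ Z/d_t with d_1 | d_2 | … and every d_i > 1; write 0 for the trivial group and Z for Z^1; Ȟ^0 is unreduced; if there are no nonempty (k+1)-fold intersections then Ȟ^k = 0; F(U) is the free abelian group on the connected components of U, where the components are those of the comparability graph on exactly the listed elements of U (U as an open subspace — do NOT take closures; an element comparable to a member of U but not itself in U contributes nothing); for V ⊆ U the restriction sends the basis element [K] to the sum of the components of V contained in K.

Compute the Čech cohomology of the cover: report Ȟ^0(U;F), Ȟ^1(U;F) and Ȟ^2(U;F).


Ȟ^0(U;F) ≅ Z^5, Ȟ^1(U;F) ≅ 0, Ȟ^2(U;F) ≅ 0

cover nerve:
  V12={i} V13={g} V23={a,f}
components per intersection:
  V1: {b,i} {c,e} {g}
  V2: {a,f} {d,h} {i}
  V3: {a,f} {g}
  V12: {i}
  V13: {g}
  V23: {a,f}
C dims 8,3; δ0: rk 3, SNF 1^3
Ȟ^0: (8−3)−0=5 ⇒ Z^5
Ȟ^1: (3−0)−3=0 ⇒ 0
Ȟ^2: (0−0)−0=0 ⇒ 0


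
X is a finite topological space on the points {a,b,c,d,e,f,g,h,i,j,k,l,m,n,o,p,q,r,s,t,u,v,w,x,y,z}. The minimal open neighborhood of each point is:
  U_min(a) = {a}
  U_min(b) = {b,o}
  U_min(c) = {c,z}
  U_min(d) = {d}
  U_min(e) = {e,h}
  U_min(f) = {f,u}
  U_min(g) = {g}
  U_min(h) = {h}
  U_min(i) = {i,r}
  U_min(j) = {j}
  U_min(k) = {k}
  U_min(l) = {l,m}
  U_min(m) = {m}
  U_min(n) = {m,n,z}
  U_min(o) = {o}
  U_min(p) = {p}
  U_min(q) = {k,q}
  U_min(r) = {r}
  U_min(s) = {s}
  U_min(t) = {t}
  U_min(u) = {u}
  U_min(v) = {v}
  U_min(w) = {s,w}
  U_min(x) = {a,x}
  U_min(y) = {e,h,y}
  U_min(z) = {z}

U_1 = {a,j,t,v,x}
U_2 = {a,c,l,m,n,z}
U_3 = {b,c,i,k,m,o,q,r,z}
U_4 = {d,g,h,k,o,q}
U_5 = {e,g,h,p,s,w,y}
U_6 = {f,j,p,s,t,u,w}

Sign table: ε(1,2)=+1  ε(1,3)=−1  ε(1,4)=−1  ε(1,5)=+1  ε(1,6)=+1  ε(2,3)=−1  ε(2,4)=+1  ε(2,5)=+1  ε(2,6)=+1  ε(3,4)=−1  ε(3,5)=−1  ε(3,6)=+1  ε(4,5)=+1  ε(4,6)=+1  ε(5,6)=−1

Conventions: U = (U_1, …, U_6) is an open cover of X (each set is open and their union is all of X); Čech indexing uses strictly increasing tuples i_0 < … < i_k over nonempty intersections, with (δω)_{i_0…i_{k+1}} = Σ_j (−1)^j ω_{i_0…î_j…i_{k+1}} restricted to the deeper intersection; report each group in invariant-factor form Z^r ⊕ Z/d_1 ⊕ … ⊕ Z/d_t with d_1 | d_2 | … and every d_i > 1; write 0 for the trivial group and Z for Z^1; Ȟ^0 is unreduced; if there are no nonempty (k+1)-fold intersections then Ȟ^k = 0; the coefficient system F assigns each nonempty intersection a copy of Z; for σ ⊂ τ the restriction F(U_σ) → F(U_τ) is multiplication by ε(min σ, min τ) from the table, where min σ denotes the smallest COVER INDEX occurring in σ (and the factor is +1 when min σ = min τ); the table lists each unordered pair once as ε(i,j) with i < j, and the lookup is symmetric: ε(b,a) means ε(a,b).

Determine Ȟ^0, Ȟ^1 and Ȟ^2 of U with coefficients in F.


nonempty intersections:
  U12={a} U16={j,t} U23={c,m,z} U34={k,o,q} U45={g,h} U56={p,s,w}
C dims 6,6; δ0: rk 6, SNF 1^5·2
Ȟ^0: (6−6)−0=0 ⇒ 0
Ȟ^1: (6−0)−6=0 plus torsion [2] ⇒ Z/2
Ȟ^2: (0−0)−0=0 ⇒ 0

Ȟ^0 ≅ 0, Ȟ^1 ≅ Z/2, Ȟ^2 ≅ 0


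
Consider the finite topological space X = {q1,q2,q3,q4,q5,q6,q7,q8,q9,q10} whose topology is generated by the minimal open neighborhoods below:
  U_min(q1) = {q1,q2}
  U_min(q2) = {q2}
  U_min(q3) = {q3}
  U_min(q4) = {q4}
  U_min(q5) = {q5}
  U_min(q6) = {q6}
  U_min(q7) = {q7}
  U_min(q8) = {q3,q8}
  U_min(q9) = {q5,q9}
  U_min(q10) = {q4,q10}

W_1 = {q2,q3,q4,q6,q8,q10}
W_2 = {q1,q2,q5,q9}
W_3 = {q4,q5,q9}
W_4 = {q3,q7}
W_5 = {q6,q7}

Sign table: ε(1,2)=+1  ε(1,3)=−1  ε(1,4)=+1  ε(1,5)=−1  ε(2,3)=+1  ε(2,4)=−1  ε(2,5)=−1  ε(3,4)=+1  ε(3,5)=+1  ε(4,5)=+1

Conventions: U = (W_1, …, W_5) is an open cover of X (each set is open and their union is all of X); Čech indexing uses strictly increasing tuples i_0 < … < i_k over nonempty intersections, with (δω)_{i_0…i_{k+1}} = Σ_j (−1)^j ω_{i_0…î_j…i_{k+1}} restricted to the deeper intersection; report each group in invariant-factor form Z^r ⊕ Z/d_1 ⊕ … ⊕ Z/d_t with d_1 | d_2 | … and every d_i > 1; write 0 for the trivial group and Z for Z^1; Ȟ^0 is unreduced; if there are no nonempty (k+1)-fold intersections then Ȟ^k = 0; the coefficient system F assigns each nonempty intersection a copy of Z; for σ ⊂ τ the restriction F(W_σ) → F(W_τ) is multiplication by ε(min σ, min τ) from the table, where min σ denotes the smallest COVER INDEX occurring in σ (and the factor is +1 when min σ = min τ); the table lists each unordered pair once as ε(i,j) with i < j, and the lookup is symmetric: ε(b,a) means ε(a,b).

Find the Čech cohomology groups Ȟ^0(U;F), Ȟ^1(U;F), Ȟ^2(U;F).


nerve simplices:
  W12={q2} W13={q4} W14={q3} W15={q6} W23={q5,q9} W45={q7}
C dims 5,6; δ0: rk 5, SNF 1^4·2
degree 0: 5−5−0 = 0 → Ȟ^0 ≅ 0
degree 1: 6−0−5 = 1 plus torsion [2] → Ȟ^1 ≅ Z ⊕ Z/2
degree 2: 0−0−0 = 0 → Ȟ^2 ≅ 0

Ȟ^0 = 0; Ȟ^1 = Z ⊕ Z/2; Ȟ^2 = 0


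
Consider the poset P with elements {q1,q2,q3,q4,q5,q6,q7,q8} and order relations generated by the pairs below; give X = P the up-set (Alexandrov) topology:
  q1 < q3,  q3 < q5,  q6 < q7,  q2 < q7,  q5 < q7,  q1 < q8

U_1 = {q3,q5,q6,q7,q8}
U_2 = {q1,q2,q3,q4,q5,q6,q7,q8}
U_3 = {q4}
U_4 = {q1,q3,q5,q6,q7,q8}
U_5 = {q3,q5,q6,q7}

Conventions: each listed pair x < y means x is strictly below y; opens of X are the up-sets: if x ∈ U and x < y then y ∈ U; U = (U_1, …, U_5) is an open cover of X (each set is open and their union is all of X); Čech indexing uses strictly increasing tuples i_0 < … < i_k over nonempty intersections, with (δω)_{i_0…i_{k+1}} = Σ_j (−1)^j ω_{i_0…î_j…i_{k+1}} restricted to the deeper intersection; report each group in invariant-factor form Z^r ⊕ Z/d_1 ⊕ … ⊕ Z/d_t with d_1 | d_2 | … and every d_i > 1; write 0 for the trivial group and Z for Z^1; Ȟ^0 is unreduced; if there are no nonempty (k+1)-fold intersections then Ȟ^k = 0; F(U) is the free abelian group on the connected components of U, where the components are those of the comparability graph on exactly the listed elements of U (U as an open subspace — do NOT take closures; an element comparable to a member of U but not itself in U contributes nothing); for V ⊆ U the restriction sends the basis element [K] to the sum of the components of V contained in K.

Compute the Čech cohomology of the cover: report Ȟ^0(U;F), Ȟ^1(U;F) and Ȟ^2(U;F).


Ȟ^0(U;F) ≅ Z^2, Ȟ^1(U;F) ≅ 0 and Ȟ^2(U;F) ≅ 0

nerve simplices:
  U12={q3,q5,q6,q7,q8} U14={q3,q5,q6,q7,q8} U15={q3,q5,q6,q7} U23={q4} U24={q1,q3,q5,q6,q7,q8} U25={q3,q5,q6,q7} U45={q3,q5,q6,q7}
  U124={q3,q5,q6,q7,q8} U125={q3,q5,q6,q7} U145={q3,q5,q6,q7} U245={q3,q5,q6,q7}
  U1245={q3,q5,q6,q7}
components per intersection:
  U1: {q3,q5,q6,q7} {q8}
  U2: {q1,q2,q3,q5,q6,q7,q8} {q4}
  U3: {q4}
  U4: {q1,q3,q5,q6,q7,q8}
  U5: {q3,q5,q6,q7}
  U12: {q3,q5,q6,q7} {q8}
  U14: {q3,q5,q6,q7} {q8}
  U15: {q3,q5,q6,q7}
  U23: {q4}
  U24: {q1,q3,q5,q6,q7,q8}
  U25: {q3,q5,q6,q7}
  U45: {q3,q5,q6,q7}
  U124: {q3,q5,q6,q7} {q8}
  U125: {q3,q5,q6,q7}
  U145: {q3,q5,q6,q7}
  U245: {q3,q5,q6,q7}
  U1245: {q3,q5,q6,q7}
C dims 7,9,5,1; δ0: rk 5, SNF 1^5; δ1: rk 4, SNF 1^4; δ2: rk 1, SNF 1^1
degree 0: 7−5−0 = 2 → Ȟ^0 ≅ Z^2
degree 1: 9−4−5 = 0 → Ȟ^1 ≅ 0
degree 2: 5−1−4 = 0 → Ȟ^2 ≅ 0
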